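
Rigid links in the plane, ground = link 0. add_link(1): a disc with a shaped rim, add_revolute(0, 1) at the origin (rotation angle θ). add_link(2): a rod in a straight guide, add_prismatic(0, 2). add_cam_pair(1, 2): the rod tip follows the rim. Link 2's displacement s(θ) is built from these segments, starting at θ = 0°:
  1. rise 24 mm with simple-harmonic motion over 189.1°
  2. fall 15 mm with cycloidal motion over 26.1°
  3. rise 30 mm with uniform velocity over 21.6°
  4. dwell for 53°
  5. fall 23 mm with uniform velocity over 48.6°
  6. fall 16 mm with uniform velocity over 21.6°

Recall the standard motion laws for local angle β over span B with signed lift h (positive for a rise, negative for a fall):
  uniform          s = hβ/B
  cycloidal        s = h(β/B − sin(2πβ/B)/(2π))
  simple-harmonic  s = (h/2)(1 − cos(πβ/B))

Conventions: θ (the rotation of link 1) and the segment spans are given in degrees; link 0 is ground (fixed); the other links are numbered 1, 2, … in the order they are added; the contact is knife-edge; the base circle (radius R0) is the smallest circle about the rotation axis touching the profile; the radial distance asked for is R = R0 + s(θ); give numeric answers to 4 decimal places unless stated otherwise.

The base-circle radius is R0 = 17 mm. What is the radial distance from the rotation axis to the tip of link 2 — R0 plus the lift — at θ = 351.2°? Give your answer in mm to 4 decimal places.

segment 1 (0° to 189.1°, simple-harmonic, h = 24) is passed completely: s = 0.0000 + (24) = 24.0000
segment 2 (189.1° to 215.2°, cycloidal, h = -15) is passed completely: s = 24.0000 + (-15) = 9.0000
segment 3 (215.2° to 236.8°, uniform, h = 30) is passed completely: s = 9.0000 + (30) = 39.0000
segment 4 (236.8° to 289.8°, dwell): s unchanged at 39.0000
segment 5 (289.8° to 338.4°, uniform, h = -23) is passed completely: s = 39.0000 + (-23) = 16.0000
θ = 351.2° falls in segment 6 (338.4° to 360°, uniform, h = -16): β = 351.2 − 338.4 = 12.8°, B = 21.6°; Δs = -16·12.8/21.6 = -9.4815; s = 16.0000 − 9.4815 = 6.5185
R = R0 + s = 17 + 6.5185 = 23.5185

23.5185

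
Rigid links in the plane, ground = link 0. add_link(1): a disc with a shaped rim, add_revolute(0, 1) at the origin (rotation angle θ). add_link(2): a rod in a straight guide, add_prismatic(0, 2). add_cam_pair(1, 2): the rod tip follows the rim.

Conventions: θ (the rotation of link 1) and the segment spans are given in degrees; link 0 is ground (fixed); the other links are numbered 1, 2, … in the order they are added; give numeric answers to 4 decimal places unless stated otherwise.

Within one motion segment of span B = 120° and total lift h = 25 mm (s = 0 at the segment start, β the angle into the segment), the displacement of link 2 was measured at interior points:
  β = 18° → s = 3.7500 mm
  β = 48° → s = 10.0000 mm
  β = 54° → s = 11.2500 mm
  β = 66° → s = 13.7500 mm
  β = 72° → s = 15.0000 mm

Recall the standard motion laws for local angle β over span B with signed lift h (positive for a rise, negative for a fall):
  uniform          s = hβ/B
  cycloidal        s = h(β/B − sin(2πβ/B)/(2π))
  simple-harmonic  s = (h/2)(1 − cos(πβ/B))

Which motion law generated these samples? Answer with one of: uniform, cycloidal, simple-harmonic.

candidates at β/B = r: uniform s = h·r (linear in β); cycloidal s = h·(r − sin(2πr)/(2π)); simple-harmonic s = (h/2)(1 − cos(πr))
β=18°: printed 3.7500 | uniform 3.7500, cycloidal 0.5310, simple-harmonic 1.3624
β=48°: printed 10.0000 | uniform 10.0000, cycloidal 7.6613, simple-harmonic 8.6373
β=54°: printed 11.2500 | uniform 11.2500, cycloidal 10.0205, simple-harmonic 10.5446
β=66°: printed 13.7500 | uniform 13.7500, cycloidal 14.9795, simple-harmonic 14.4554
β=72°: printed 15.0000 | uniform 15.0000, cycloidal 17.3387, simple-harmonic 16.3627
only one law matches every sample → uniform

uniform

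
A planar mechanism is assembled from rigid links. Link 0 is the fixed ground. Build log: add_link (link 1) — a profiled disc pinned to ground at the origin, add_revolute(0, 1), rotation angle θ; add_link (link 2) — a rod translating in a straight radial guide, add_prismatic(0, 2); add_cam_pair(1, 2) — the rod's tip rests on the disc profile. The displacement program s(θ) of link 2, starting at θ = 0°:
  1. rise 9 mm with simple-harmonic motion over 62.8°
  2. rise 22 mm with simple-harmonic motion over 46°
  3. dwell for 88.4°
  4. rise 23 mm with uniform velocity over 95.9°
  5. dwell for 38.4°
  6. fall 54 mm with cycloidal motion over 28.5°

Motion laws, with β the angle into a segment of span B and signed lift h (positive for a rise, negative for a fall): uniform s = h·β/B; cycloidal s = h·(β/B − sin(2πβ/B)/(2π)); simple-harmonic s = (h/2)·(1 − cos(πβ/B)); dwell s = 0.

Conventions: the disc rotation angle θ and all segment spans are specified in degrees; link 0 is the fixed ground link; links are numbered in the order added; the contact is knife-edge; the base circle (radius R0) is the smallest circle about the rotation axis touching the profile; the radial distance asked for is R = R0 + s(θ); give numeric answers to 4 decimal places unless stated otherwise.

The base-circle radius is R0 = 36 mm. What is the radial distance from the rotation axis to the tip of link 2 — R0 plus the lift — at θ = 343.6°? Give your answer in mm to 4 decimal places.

seg 1 [0°–62.8°] simple-harmonic, h=9: full span → s += 9 → s = 9.0000
seg 2 [62.8°–108.8°] simple-harmonic, h=22: full span → s += 22 → s = 31.0000
seg 3 [108.8°–197.2°] dwell: s stays 31.0000
seg 4 [197.2°–293.1°] uniform, h=23: full span → s += 23 → s = 54.0000
seg 5 [293.1°–331.5°] dwell: s stays 54.0000
seg 6 [331.5°–360°] cycloidal, h=-54: θ=343.6° here. β=12.1, B=28.5. -54·(0.4246 − sin(2π·0.4246)/(2π)) = -19.0035 → s = 34.9965
R = R0 + s = 36 + 34.9965 = 70.9965

70.9965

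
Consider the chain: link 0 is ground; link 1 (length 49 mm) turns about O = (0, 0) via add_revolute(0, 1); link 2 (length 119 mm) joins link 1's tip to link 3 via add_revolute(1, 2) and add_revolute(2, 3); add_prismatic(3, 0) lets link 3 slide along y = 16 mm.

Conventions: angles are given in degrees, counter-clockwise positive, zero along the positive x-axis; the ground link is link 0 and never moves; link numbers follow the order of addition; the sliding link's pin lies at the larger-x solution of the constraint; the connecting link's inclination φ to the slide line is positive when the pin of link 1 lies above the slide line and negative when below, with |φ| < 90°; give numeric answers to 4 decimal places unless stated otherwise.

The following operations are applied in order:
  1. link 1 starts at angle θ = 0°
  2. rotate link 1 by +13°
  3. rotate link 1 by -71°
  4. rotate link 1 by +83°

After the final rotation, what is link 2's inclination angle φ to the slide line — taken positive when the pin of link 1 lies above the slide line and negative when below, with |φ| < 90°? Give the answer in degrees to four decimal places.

geometry: r = 49 mm, L = 119 mm, e = 16 mm; θ starts at 0°
rotate link 1 by +13°: θ ← 0° +13° = 13°
rotate link 1 by -71°: θ ← 13° -71° = -58°
rotate link 1 by +83°: θ ← -58° +83° = 25°
h = r sin θ − e = 20.708295 − 16 = 4.708295
sin φ = h / L = 4.708295 / 119 = 0.03956550
φ = arcsin(0.03956550) = 2.267528°

2.2675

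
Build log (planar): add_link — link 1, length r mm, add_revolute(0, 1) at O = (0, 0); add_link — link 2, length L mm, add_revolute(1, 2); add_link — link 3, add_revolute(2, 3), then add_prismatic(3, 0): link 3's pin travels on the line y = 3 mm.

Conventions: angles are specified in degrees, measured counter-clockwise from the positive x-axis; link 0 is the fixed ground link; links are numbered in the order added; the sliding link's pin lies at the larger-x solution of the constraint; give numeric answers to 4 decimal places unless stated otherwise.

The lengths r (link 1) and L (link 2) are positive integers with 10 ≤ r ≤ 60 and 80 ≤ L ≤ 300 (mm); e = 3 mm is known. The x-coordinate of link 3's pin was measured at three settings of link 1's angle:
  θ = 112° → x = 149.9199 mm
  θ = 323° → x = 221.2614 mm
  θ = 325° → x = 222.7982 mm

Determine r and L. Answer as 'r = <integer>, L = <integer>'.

constraint per measurement: (x − r cos θ)² + (r sin θ − e)² = L²
subtracting the θ₁ and θ₂ equations cancels the r² and L² terms:
r = (x₁² − x₂²) / (2[(x₁cos θ₁ + e sin θ₁) − (x₂cos θ₂ + e sin θ₂)]) = 58.0000 → r = 58
L² = (x₁ − r cos θ₁)² + (r sin θ₁ − e)² = 32040.9905 → L = 179.0000 → L = 179
check at θ₃=325°: x = 222.7982 (printed 222.7982) ✓

r = 58, L = 179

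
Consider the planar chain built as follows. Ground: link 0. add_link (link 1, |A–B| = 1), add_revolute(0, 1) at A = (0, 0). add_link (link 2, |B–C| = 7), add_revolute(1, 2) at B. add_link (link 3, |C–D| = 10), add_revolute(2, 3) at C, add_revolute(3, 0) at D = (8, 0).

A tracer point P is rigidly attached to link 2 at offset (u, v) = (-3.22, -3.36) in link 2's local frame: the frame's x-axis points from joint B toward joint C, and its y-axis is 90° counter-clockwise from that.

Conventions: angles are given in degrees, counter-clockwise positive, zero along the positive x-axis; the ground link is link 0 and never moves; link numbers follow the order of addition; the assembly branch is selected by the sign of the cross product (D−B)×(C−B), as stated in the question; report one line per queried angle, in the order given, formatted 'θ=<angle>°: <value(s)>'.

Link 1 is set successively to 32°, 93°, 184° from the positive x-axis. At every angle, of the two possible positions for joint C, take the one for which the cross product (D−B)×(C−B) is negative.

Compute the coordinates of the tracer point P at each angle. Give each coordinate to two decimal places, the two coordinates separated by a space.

A=(0,0), D=(8.00,0)
θ=32°: B = A + 1.00·(cos32°, sin32°) = (0.8480, 0.5299)
θ=32°: |BD| = 7.1716
θ=32°: circle(B,7.00) ∩ circle(D,10.00): a=0.0301, h=6.9999
θ=32°:   candidates: C₊=(1.3953,7.5085) cross=50.200; C₋=(0.3608,-6.4531) cross=-50.200
θ=32°:   branch - wants cross < 0 → take C=(0.3608,-6.4531) (cross=-50.200)
θ=32°: ex = (C−B)/|BC| = (-0.0696,-0.9976); ey = (0.9976,-0.0696)
θ=32°: P = B + -3.22·ex + -3.36·ey = (-2.2797,3.9760)
θ=93°: B = A + 1.00·(cos93°, sin93°) = (-0.0523, 0.9986)
θ=93°: |BD| = 8.1140
θ=93°: circle(B,7.00) ∩ circle(D,10.00): a=0.9143, h=6.9400
θ=93°:   candidates: C₊=(1.7092,7.7734) cross=56.312; C₋=(0.0009,-6.0012) cross=-56.312
θ=93°:   branch - wants cross < 0 → take C=(0.0009,-6.0012) (cross=-56.312)
θ=93°: ex = (C−B)/|BC| = (0.0076,-1.0000); ey = (1.0000,0.0076)
θ=93°: P = B + -3.22·ex + -3.36·ey = (-3.4367,4.1930)
θ=184°: B = A + 1.00·(cos184°, sin184°) = (-0.9976, -0.0698)
θ=184°: |BD| = 8.9978
θ=184°: circle(B,7.00) ∩ circle(D,10.00): a=1.6649, h=6.7991
θ=184°:   candidates: C₊=(0.6146,6.7421) cross=61.177; C₋=(0.7200,-6.8558) cross=-61.177
θ=184°:   branch - wants cross < 0 → take C=(0.7200,-6.8558) (cross=-61.177)
θ=184°: ex = (C−B)/|BC| = (0.2454,-0.9694); ey = (0.9694,0.2454)
θ=184°: P = B + -3.22·ex + -3.36·ey = (-5.0449,2.2274)

θ=32°: -2.28 3.98
θ=93°: -3.44 4.19
θ=184°: -5.04 2.23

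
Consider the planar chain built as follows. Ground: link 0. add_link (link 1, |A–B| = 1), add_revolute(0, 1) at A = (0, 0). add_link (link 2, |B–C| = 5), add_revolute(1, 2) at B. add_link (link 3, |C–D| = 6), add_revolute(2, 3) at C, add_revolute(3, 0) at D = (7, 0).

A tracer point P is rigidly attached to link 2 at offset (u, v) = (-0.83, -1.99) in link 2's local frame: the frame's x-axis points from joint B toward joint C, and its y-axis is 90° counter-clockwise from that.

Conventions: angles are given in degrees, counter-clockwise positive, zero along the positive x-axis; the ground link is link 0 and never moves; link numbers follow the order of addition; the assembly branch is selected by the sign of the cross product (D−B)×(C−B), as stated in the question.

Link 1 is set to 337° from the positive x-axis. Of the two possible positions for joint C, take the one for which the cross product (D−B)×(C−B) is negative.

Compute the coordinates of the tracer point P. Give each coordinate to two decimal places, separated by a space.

A=(0,0), D=(7.00,0)
B = A + 1.00·(cos337°, sin337°) = (0.9205, -0.3907)
|BD| = 6.0920
circle(B,5.00) ∩ circle(D,6.00): a=2.1432, h=4.5174
  candidates: C₊=(2.7696,4.2548) cross=27.520; C₋=(3.3490,-4.7613) cross=-27.520
  branch - wants cross < 0 → take C=(3.3490,-4.7613) (cross=-27.520)
ex = (C−B)/|BC| = (0.4857,-0.8741); ey = (0.8741,0.4857)
P = B + -0.83·ex + -1.99·ey = (-1.2221,-0.6318)

-1.22 -0.63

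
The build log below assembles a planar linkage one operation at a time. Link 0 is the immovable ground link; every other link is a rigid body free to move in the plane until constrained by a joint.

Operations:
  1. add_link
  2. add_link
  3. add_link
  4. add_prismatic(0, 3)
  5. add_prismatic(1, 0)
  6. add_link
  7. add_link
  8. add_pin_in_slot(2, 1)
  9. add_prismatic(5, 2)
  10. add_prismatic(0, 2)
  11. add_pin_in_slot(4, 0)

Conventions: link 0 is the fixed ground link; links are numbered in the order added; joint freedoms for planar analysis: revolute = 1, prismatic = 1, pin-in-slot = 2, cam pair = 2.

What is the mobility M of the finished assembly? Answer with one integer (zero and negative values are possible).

(L,J1,J2)=(1,0,0); link0 fixed
link1: (2,0,0)
link2: (3,0,0)
link3: (4,0,0)
P 0-3 [J1]: (4,1,0)
P 1-0 [J1]: (4,2,0)
link4: (5,2,0)
link5: (6,2,0)
PS 2-1 [J2]: (6,2,1)
P 5-2 [J1]: (6,3,1)
P 0-2 [J1]: (6,4,1)
PS 4-0 [J2]: (6,4,2)
Grübler: 3·5 − 2·4 − 2 = 5

M = 5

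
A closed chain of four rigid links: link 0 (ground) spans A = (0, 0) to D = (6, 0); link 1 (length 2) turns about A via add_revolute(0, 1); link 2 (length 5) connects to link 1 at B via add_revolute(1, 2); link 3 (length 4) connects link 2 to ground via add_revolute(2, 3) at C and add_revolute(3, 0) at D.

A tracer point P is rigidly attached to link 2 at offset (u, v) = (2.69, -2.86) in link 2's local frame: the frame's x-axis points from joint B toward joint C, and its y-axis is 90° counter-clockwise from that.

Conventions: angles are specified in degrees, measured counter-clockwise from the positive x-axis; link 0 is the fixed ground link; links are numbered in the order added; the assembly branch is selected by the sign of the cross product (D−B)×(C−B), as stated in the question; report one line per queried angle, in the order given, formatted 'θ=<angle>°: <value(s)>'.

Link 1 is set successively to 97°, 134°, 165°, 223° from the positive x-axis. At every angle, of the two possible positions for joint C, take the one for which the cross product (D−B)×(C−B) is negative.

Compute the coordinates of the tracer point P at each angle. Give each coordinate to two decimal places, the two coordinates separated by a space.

A=(0,0), D=(6.00,0)
θ=97°: B = A + 2.00·(cos97°, sin97°) = (-0.2437, 1.9851)
θ=97°: |BD| = 6.5517
θ=97°: circle(B,5.00) ∩ circle(D,4.00): a=3.9627, h=3.0491
θ=97°:   candidates: C₊=(4.4565,3.6902) cross=19.977; C₋=(2.6088,-2.1213) cross=-19.977
θ=97°:   branch - wants cross < 0 → take C=(2.6088,-2.1213) (cross=-19.977)
θ=97°: ex = (C−B)/|BC| = (0.5705,-0.8213); ey = (0.8213,0.5705)
θ=97°: P = B + 2.69·ex + -2.86·ey = (-1.0579,-1.8558)
θ=134°: B = A + 2.00·(cos134°, sin134°) = (-1.3893, 1.4387)
θ=134°: |BD| = 7.5281
θ=134°: circle(B,5.00) ∩ circle(D,4.00): a=4.3618, h=2.4443
θ=134°:   candidates: C₊=(3.3592,3.0044) cross=18.401; C₋=(2.4250,-1.7942) cross=-18.401
θ=134°:   branch - wants cross < 0 → take C=(2.4250,-1.7942) (cross=-18.401)
θ=134°: ex = (C−B)/|BC| = (0.7629,-0.6466); ey = (0.6466,0.7629)
θ=134°: P = B + 2.69·ex + -2.86·ey = (-1.1864,-2.4824)
θ=165°: B = A + 2.00·(cos165°, sin165°) = (-1.9319, 0.5176)
θ=165°: |BD| = 7.9487
θ=165°: circle(B,5.00) ∩ circle(D,4.00): a=4.5405, h=2.0938
θ=165°:   candidates: C₊=(2.7354,2.3113) cross=16.643; C₋=(2.4626,-1.8674) cross=-16.643
θ=165°:   branch - wants cross < 0 → take C=(2.4626,-1.8674) (cross=-16.643)
θ=165°: ex = (C−B)/|BC| = (0.8789,-0.4770); ey = (0.4770,0.8789)
θ=165°: P = B + 2.69·ex + -2.86·ey = (-0.9318,-3.2792)
θ=223°: B = A + 2.00·(cos223°, sin223°) = (-1.4627, -1.3640)
θ=223°: |BD| = 7.5863
θ=223°: circle(B,5.00) ∩ circle(D,4.00): a=4.3863, h=2.4000
θ=223°:   candidates: C₊=(2.4206,1.7855) cross=18.207; C₋=(3.2837,-2.9362) cross=-18.207
θ=223°:   branch - wants cross < 0 → take C=(3.2837,-2.9362) (cross=-18.207)
θ=223°: ex = (C−B)/|BC| = (0.9493,-0.3144); ey = (0.3144,0.9493)
θ=223°: P = B + 2.69·ex + -2.86·ey = (0.1915,-4.9248)

θ=97°: -1.06 -1.86
θ=134°: -1.19 -2.48
θ=165°: -0.93 -3.28
θ=223°: 0.19 -4.92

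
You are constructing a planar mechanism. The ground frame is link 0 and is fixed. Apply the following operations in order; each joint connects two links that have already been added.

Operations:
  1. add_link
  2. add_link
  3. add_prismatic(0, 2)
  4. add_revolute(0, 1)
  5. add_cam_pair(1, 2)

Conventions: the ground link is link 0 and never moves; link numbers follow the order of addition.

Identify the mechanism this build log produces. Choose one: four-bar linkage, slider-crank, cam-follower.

links: 3 (incl. ground); joints: 1 revolute, 1 prismatic, 1 higher (cam) pair, forming one closed loop
3 links, revolute + prismatic + higher pair in one loop → cam-follower

cam-follower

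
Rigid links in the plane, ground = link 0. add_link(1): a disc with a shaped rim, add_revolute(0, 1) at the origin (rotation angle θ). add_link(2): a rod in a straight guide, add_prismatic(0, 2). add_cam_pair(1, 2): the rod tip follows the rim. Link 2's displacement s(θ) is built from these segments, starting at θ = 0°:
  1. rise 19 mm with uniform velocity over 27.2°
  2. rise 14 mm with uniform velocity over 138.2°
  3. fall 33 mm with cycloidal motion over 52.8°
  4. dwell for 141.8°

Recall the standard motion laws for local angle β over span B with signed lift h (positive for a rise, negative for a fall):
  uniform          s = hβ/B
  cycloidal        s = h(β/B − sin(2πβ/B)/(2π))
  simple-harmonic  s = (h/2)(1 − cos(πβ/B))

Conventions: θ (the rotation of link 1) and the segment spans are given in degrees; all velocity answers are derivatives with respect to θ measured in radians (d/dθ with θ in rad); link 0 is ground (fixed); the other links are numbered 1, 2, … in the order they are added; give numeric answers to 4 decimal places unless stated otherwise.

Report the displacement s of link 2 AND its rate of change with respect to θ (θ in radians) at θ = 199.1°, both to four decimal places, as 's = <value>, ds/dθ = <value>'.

segment 1 (0° to 27.2°, uniform, h = 19) is passed completely: s = 0.0000 + (19) = 19.0000
segment 2 (27.2° to 165.4°, uniform, h = 14) is passed completely: s = 19.0000 + (14) = 33.0000
θ = 199.1° falls in segment 3 (165.4° to 218.2°, cycloidal, h = -33): β = 199.1 − 165.4 = 33.7°, B = 52.8°; Δs = -33·(0.6383 − sin(2π·0.6383)/(2π)) = -25.0724; s = 33.0000 − 25.0724 = 7.9276
velocity in seg [165.4°–218.2°] (cycloidal), θ in radians: β = 33.7° = 0.5882 rad, B = 52.8° = 0.9215 rad; ds/dθ = (h/B)(1 − cos(2πβ/B)) = ((-33)/0.9215)(1 − cos(2π·0.6383)) = -58.936630 mm/rad

s = 7.9276, ds/dθ = -58.9366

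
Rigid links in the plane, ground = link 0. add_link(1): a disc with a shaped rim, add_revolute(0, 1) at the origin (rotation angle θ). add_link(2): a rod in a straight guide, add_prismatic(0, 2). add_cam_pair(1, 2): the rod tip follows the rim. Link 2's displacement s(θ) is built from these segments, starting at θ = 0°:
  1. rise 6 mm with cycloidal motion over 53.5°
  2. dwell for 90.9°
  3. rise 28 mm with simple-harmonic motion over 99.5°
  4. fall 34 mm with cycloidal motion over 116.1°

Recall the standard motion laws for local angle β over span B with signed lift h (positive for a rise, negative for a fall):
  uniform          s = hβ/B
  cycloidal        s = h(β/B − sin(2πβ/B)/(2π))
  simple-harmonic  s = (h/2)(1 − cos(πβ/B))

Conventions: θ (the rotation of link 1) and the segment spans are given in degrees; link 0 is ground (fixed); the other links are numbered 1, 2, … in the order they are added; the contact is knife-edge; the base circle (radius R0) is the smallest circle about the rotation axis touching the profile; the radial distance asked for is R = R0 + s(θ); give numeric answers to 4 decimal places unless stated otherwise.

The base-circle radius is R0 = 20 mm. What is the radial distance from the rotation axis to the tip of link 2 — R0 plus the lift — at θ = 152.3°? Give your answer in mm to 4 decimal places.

segment 1 (0° to 53.5°, cycloidal, h = 6) is passed completely: s = 0.0000 + (6) = 6.0000
segment 2 (53.5° to 144.4°, dwell): s unchanged at 6.0000
θ = 152.3° falls in segment 3 (144.4° to 243.9°, simple-harmonic, h = 28): β = 152.3 − 144.4 = 7.9°, B = 99.5°; Δs = 28/2·(1 − cos(π·0.0794)) = 0.4333; s = 6.0000 + 0.4333 = 6.4333
R = R0 + s = 20 + 6.4333 = 26.4333

26.4333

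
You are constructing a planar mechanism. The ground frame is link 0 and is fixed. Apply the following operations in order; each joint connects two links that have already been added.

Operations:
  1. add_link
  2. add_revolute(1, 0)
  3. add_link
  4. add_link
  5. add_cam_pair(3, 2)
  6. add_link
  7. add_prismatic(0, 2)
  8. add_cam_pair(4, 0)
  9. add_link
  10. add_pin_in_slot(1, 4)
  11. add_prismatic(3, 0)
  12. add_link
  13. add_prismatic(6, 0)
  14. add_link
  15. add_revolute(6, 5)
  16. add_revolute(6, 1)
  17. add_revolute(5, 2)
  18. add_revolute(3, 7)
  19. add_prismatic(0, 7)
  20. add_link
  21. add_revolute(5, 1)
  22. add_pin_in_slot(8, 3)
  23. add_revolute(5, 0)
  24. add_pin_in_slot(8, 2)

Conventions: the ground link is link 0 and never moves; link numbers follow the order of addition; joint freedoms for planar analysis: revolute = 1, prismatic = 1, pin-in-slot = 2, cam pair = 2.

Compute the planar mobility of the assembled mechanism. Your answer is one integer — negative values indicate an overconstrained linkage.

link 0 = ground. State L|J1|J2 = 1|0|0
+link1  2|0|0
R(1,0) f=1→J1  2|1|0
+link2  3|1|0
+link3  4|1|0
C(3,2) f=2→J2  4|1|1
+link4  5|1|1
P(0,2) f=1→J1  5|2|1
C(4,0) f=2→J2  5|2|2
+link5  6|2|2
PS(1,4) f=2→J2  6|2|3
P(3,0) f=1→J1  6|3|3
+link6  7|3|3
P(6,0) f=1→J1  7|4|3
+link7  8|4|3
R(6,5) f=1→J1  8|5|3
R(6,1) f=1→J1  8|6|3
R(5,2) f=1→J1  8|7|3
R(3,7) f=1→J1  8|8|3
P(0,7) f=1→J1  8|9|3
+link8  9|9|3
R(5,1) f=1→J1  9|10|3
PS(8,3) f=2→J2  9|10|4
R(5,0) f=1→J1  9|11|4
PS(8,2) f=2→J2  9|11|5
M = 3(9−1)−2·11−5 = 24−22−5 = -3

M = -3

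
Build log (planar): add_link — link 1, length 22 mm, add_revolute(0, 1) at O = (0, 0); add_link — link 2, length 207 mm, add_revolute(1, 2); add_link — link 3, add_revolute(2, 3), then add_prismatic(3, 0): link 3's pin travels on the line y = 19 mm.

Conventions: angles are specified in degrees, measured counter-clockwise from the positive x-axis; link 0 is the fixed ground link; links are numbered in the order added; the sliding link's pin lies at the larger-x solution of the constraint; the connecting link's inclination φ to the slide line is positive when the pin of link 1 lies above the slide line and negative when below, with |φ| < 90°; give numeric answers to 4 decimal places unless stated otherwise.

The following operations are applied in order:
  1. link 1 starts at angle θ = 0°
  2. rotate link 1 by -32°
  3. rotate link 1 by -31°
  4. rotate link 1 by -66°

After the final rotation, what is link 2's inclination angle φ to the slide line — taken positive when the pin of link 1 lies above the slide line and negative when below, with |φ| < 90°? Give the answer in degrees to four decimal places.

geometry: r = 22 mm, L = 207 mm, e = 19 mm; θ starts at 0°
rotate link 1 by -32°: θ ← 0° -32° = -32°
rotate link 1 by -31°: θ ← -32° -31° = -63°
rotate link 1 by -66°: θ ← -63° -66° = -129°
h = r sin θ − e = -17.097211 − 19 = -36.097211
sin φ = h / L = -36.097211 / 207 = -0.17438266
φ = arcsin(-0.17438266) = -10.042735°

-10.0427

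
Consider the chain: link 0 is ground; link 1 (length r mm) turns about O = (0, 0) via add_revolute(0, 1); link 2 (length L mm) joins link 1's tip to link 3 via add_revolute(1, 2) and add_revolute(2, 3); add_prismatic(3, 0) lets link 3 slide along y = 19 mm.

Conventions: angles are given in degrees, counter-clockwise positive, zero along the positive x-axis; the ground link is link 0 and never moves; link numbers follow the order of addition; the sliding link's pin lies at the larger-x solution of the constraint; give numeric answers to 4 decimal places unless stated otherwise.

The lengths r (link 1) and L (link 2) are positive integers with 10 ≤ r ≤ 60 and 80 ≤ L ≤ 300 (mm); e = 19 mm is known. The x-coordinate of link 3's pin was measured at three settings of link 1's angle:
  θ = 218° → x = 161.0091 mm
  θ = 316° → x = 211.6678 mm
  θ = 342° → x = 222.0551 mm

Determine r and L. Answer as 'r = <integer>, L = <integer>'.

constraint per measurement: (x − r cos θ)² + (r sin θ − e)² = L²
subtracting the θ₁ and θ₂ equations cancels the r² and L² terms:
r = (x₁² − x₂²) / (2[(x₁cos θ₁ + e sin θ₁) − (x₂cos θ₂ + e sin θ₂)]) = 34.0000 → r = 34
L² = (x₁ − r cos θ₁)² + (r sin θ₁ − e)² = 36863.9943 → L = 192.0000 → L = 192
check at θ₃=342°: x = 222.0551 (printed 222.0551) ✓

r = 34, L = 192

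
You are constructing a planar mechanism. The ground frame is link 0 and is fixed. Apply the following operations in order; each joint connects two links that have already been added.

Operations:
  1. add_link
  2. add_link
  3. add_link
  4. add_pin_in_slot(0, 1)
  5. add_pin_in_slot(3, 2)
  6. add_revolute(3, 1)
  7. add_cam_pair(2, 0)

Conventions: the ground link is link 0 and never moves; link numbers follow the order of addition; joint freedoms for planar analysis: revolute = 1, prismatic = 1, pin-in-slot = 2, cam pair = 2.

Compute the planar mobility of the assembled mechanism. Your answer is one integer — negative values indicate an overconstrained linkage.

L=1 J1=0 J2=0
add link → L=2 J1=0 J2=0
add link → L=3 J1=0 J2=0
add link → L=4 J1=0 J2=0
PS@0,1 dof=2 J2 → L=4 J1=0 J2=1
PS@3,2 dof=2 J2 → L=4 J1=0 J2=2
R@3,1 dof=1 J1 → L=4 J1=1 J2=2
C@2,0 dof=2 J2 → L=4 J1=1 J2=3
M=3(L−1)−2J1−J2=3·3−2·1−3=4

M = 4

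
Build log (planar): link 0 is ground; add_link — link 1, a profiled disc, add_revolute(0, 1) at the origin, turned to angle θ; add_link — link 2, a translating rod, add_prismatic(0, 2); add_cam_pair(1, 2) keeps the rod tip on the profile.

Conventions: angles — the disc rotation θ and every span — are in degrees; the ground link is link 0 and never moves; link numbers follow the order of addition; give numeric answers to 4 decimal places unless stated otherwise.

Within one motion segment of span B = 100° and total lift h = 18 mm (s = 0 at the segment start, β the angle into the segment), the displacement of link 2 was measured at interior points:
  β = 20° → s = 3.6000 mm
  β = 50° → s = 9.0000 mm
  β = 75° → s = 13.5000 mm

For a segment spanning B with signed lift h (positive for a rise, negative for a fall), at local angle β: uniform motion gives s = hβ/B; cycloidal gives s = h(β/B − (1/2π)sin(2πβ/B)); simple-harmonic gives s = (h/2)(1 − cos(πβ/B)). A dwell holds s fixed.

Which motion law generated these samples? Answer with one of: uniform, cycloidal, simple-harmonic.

candidates at β/B = r: uniform s = h·r (linear in β); cycloidal s = h·(r − sin(2πr)/(2π)); simple-harmonic s = (h/2)(1 − cos(πr))
β=20°: printed 3.6000 | uniform 3.6000, cycloidal 0.8754, simple-harmonic 1.7188
β=50°: printed 9.0000 | uniform 9.0000, cycloidal 9.0000, simple-harmonic 9.0000
β=75°: printed 13.5000 | uniform 13.5000, cycloidal 16.3648, simple-harmonic 15.3640
only one law matches every sample → uniform

uniform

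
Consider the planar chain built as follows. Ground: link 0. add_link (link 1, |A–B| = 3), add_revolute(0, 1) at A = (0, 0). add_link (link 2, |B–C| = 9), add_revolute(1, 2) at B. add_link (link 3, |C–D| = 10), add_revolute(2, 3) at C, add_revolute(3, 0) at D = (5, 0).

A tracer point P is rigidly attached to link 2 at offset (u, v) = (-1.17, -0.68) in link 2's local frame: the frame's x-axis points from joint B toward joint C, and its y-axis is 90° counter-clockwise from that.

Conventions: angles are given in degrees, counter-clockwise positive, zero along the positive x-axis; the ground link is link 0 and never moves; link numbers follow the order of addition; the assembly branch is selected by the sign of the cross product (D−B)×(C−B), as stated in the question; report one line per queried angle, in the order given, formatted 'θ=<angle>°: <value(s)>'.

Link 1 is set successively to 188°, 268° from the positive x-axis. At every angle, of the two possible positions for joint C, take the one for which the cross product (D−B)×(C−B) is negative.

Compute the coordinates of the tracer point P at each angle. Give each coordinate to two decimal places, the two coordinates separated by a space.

A=(0,0), D=(5.00,0)
θ=188°: B = A + 3.00·(cos188°, sin188°) = (-2.9708, -0.4175)
θ=188°: |BD| = 7.9817
θ=188°: circle(B,9.00) ∩ circle(D,10.00): a=2.8006, h=8.5531
θ=188°:   candidates: C₊=(-0.6214,8.2704) cross=68.269; C₋=(0.2734,-8.8125) cross=-68.269
θ=188°:   branch - wants cross < 0 → take C=(0.2734,-8.8125) (cross=-68.269)
θ=188°: ex = (C−B)/|BC| = (0.3605,-0.9328); ey = (0.9328,0.3605)
θ=188°: P = B + -1.17·ex + -0.68·ey = (-4.0268,0.4287)
θ=268°: B = A + 3.00·(cos268°, sin268°) = (-0.1047, -2.9982)
θ=268°: |BD| = 5.9200
θ=268°: circle(B,9.00) ∩ circle(D,10.00): a=1.3553, h=8.8974
θ=268°:   candidates: C₊=(-3.4421,5.3602) cross=52.673; C₋=(5.5700,-9.9837) cross=-52.673
θ=268°:   branch - wants cross < 0 → take C=(5.5700,-9.9837) (cross=-52.673)
θ=268°: ex = (C−B)/|BC| = (0.6305,-0.7762); ey = (0.7762,0.6305)
θ=268°: P = B + -1.17·ex + -0.68·ey = (-1.3702,-2.5188)

θ=188°: -4.03 0.43
θ=268°: -1.37 -2.52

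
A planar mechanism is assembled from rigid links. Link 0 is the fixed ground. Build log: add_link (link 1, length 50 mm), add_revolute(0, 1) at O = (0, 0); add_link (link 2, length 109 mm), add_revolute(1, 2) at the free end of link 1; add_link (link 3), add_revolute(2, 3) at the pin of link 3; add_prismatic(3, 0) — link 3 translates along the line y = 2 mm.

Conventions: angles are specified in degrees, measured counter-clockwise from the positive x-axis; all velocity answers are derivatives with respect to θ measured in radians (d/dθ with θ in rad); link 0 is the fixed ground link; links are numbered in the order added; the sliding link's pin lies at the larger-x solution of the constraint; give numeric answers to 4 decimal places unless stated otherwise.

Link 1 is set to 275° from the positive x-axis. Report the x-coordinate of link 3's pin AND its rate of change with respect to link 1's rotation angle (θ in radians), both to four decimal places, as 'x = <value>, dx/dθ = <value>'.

geometry: r = 50 mm, L = 109 mm, e = 2 mm
crank pin P = (r cos θ, r sin θ) = (4.357787, -49.809735)
h = r sin θ − e = -49.809735 − 2 = -51.809735
x = r cos θ + √(L² − h²) = 4.357787 + 95.899694 = 100.257481
dx/dθ = −r sin θ − h·r cos θ/√(L² − h²) (θ in radians; h = -51.809735) = 52.164026

x = 100.2575, dx/dθ = 52.1640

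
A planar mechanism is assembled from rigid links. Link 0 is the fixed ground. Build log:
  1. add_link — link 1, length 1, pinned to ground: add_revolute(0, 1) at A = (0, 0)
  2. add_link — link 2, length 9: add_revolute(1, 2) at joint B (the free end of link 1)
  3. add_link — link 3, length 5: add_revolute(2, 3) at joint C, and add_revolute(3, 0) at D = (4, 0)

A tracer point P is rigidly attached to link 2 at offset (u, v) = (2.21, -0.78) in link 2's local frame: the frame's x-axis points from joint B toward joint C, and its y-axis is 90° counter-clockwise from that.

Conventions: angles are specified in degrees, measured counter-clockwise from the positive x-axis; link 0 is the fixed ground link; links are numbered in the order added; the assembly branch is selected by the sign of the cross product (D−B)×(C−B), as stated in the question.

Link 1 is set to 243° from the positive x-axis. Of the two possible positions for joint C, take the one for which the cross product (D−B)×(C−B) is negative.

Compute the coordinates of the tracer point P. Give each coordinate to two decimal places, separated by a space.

A=(0,0), D=(4.00,0)
B = A + 1.00·(cos243°, sin243°) = (-0.4540, -0.8910)
|BD| = 4.5422
circle(B,9.00) ∩ circle(D,5.00): a=8.4355, h=3.1373
  candidates: C₊=(7.2022,3.8400) cross=14.250; C₋=(8.4330,-2.3126) cross=-14.250
  branch - wants cross < 0 → take C=(8.4330,-2.3126) (cross=-14.250)
ex = (C−B)/|BC| = (0.9874,-0.1580); ey = (0.1580,0.9874)
P = B + 2.21·ex + -0.78·ey = (1.6051,-2.0103)

1.61 -2.01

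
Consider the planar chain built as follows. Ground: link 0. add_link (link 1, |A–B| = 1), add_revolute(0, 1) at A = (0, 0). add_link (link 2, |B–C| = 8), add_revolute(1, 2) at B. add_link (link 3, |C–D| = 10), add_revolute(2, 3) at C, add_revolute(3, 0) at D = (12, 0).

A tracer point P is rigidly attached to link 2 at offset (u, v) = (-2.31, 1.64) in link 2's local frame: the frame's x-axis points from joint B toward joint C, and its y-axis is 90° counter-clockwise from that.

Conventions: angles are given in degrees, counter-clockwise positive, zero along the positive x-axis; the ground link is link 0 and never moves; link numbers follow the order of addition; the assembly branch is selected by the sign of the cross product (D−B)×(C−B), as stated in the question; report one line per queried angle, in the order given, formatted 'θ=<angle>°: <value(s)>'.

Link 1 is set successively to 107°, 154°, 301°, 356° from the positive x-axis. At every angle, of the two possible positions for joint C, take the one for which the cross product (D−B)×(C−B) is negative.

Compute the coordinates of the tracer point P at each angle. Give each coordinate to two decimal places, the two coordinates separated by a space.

A=(0,0), D=(12.00,0)
θ=107°: B = A + 1.00·(cos107°, sin107°) = (-0.2924, 0.9563)
θ=107°: |BD| = 12.3295
θ=107°: circle(B,8.00) ∩ circle(D,10.00): a=4.7048, h=6.4703
θ=107°:   candidates: C₊=(4.9001,7.0422) cross=79.775; C₋=(3.8965,-5.8594) cross=-79.775
θ=107°:   branch - wants cross < 0 → take C=(3.8965,-5.8594) (cross=-79.775)
θ=107°: ex = (C−B)/|BC| = (0.5236,-0.8520); ey = (0.8520,0.5236)
θ=107°: P = B + -2.31·ex + 1.64·ey = (-0.1047,3.7830)
θ=154°: B = A + 1.00·(cos154°, sin154°) = (-0.8988, 0.4384)
θ=154°: |BD| = 12.9062
θ=154°: circle(B,8.00) ∩ circle(D,10.00): a=5.0584, h=6.1978
θ=154°:   candidates: C₊=(4.3672,6.4607) cross=79.990; C₋=(3.9462,-5.9276) cross=-79.990
θ=154°:   branch - wants cross < 0 → take C=(3.9462,-5.9276) (cross=-79.990)
θ=154°: ex = (C−B)/|BC| = (0.6056,-0.7957); ey = (0.7957,0.6056)
θ=154°: P = B + -2.31·ex + 1.64·ey = (-0.9928,3.2698)
θ=301°: B = A + 1.00·(cos301°, sin301°) = (0.5150, -0.8572)
θ=301°: |BD| = 11.5169
θ=301°: circle(B,8.00) ∩ circle(D,10.00): a=4.1955, h=6.8116
θ=301°:   candidates: C₊=(4.1920,6.2478) cross=78.448; C₋=(5.2059,-7.3376) cross=-78.448
θ=301°:   branch - wants cross < 0 → take C=(5.2059,-7.3376) (cross=-78.448)
θ=301°: ex = (C−B)/|BC| = (0.5864,-0.8101); ey = (0.8101,0.5864)
θ=301°: P = B + -2.31·ex + 1.64·ey = (0.4890,1.9757)
θ=356°: B = A + 1.00·(cos356°, sin356°) = (0.9976, -0.0698)
θ=356°: |BD| = 11.0027
θ=356°: circle(B,8.00) ∩ circle(D,10.00): a=3.8654, h=7.0042
θ=356°:   candidates: C₊=(4.8184,6.9588) cross=77.065; C₋=(4.9073,-7.0493) cross=-77.065
θ=356°:   branch - wants cross < 0 → take C=(4.9073,-7.0493) (cross=-77.065)
θ=356°: ex = (C−B)/|BC| = (0.4887,-0.8724); ey = (0.8724,0.4887)
θ=356°: P = B + -2.31·ex + 1.64·ey = (1.2995,2.7471)

θ=107°: -0.10 3.78
θ=154°: -0.99 3.27
θ=301°: 0.49 1.98
θ=356°: 1.30 2.75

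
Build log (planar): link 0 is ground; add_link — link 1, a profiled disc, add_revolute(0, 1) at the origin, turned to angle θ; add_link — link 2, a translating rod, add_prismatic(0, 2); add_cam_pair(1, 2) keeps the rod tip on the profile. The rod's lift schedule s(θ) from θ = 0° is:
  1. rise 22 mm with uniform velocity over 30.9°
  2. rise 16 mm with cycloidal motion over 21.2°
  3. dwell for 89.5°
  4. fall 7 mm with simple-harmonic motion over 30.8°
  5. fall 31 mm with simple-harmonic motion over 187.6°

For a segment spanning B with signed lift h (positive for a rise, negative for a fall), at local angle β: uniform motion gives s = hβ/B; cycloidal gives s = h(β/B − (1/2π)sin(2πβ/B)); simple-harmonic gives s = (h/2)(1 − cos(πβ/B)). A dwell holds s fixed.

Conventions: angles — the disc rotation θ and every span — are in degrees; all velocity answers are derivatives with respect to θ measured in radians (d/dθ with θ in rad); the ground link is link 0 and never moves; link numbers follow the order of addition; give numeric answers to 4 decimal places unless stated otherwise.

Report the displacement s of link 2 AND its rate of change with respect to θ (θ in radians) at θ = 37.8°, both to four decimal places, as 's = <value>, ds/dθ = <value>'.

seg 1 [0°–30.9°] uniform, h=22: full span → s += 22 → s = 22.0000
seg 2 [30.9°–52.1°] cycloidal, h=16: θ=37.8° here. β=6.9, B=21.2. 16·(0.3255 − sin(2π·0.3255)/(2π)) = 2.9421 → s = 24.9421
velocity in seg [30.9°–52.1°] (cycloidal), θ in radians: β = 6.9° = 0.1204 rad, B = 21.2° = 0.3700 rad; ds/dθ = (h/B)(1 − cos(2πβ/B)) = (16/0.3700)(1 − cos(2π·0.3255)) = 62.987704 mm/rad

s = 24.9421, ds/dθ = 62.9877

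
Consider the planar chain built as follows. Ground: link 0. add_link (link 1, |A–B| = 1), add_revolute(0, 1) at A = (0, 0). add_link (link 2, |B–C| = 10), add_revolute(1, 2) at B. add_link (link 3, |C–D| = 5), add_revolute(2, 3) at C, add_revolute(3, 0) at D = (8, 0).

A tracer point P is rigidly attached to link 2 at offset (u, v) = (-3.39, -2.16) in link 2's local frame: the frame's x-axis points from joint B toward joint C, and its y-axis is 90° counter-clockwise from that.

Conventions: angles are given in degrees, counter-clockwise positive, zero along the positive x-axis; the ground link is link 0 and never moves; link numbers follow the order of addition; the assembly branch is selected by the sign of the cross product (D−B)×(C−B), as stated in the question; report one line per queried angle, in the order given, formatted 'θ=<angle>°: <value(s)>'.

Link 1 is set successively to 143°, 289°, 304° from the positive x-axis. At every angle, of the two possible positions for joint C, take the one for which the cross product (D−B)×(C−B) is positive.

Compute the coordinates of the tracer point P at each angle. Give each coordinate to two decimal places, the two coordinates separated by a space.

A=(0,0), D=(8.00,0)
θ=143°: B = A + 1.00·(cos143°, sin143°) = (-0.7986, 0.6018)
θ=143°: |BD| = 8.8192
θ=143°: circle(B,10.00) ∩ circle(D,5.00): a=8.6617, h=4.9975
θ=143°:   candidates: C₊=(8.1839,4.9966) cross=44.074; C₋=(7.5018,-4.9751) cross=-44.074
θ=143°:   branch + wants cross > 0 → take C=(8.1839,4.9966) (cross=44.074)
θ=143°: ex = (C−B)/|BC| = (0.8983,0.4395); ey = (-0.4395,0.8983)
θ=143°: P = B + -3.39·ex + -2.16·ey = (-2.8944,-2.8282)
θ=289°: B = A + 1.00·(cos289°, sin289°) = (0.3256, -0.9455)
θ=289°: |BD| = 7.7325
θ=289°: circle(B,10.00) ∩ circle(D,5.00): a=8.7159, h=4.9023
θ=289°:   candidates: C₊=(8.3766,4.9858) cross=37.907; C₋=(9.5755,-4.7453) cross=-37.907
θ=289°:   branch + wants cross > 0 → take C=(8.3766,4.9858) (cross=37.907)
θ=289°: ex = (C−B)/|BC| = (0.8051,0.5931); ey = (-0.5931,0.8051)
θ=289°: P = B + -3.39·ex + -2.16·ey = (-1.1226,-4.6953)
θ=304°: B = A + 1.00·(cos304°, sin304°) = (0.5592, -0.8290)
θ=304°: |BD| = 7.4868
θ=304°: circle(B,10.00) ∩ circle(D,5.00): a=8.7522, h=4.8372
θ=304°:   candidates: C₊=(8.7219,4.9476) cross=36.216; C₋=(9.7932,-4.6674) cross=-36.216
θ=304°:   branch + wants cross > 0 → take C=(8.7219,4.9476) (cross=36.216)
θ=304°: ex = (C−B)/|BC| = (0.8163,0.5777); ey = (-0.5777,0.8163)
θ=304°: P = B + -3.39·ex + -2.16·ey = (-0.9602,-4.5505)

θ=143°: -2.89 -2.83
θ=289°: -1.12 -4.70
θ=304°: -0.96 -4.55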